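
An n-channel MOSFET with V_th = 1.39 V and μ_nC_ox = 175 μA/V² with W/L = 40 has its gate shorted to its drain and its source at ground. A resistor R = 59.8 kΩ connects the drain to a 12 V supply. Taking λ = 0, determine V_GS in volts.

V_GS = 1.61 V

With gate tied to drain, V_GS = V_DS ≥ V_GS − V_th, so the device is in saturation.
k_n = μ_nC_ox · (W/L) = 7 mA/V².
KCL at the drain: ½ k_n (V_GS − V_th)² = (V_DD − V_GS)/R.
Let x = V_GS − 1.39. Then 209 x² + x − 10.61 = 0, giving x = 0.223 V (positive root), so V_GS = 1.61 V.
I_D = (V_DD − V_GS)/R = (12 − 1.61) / 59.8 = 0.174 mA.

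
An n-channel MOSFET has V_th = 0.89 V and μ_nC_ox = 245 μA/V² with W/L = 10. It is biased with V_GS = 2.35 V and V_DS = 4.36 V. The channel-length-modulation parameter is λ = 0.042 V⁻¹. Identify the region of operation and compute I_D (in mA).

k_n = μ_nC_ox · (W/L) = 2.45 mA/V².
V_ov = V_GS − V_th = 2.35 − 0.89 = 1.46 V.
Since V_DS = 4.36 V ≥ V_ov = 1.46 V, the device is in saturation.
I_D = ½ k_n V_ov² (1 + λ V_DS) = 0.5 × 2.45 × 1.46² × (1 + 0.042 × 4.36) = 3.09 mA.

Saturation; I_D = 3.09 mA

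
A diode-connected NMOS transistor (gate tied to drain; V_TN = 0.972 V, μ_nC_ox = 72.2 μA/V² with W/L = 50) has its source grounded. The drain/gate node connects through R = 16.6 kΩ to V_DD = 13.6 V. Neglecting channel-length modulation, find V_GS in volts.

V_GS = 1.60 V

With gate tied to drain, V_GS = V_DS ≥ V_GS − V_TN, so the device is in saturation.
k_n = μ_nC_ox · (W/L) = 3.61 mA/V².
KCL at the drain: ½ k_n (V_GS − V_TN)² = (V_DD − V_GS)/R.
Let x = V_GS − 0.972. Then 30 x² + x − 12.63 = 0, giving x = 0.633 V (positive root), so V_GS = 1.6 V.
I_D = (V_DD − V_GS)/R = (13.6 − 1.6) / 16.6 = 0.723 mA.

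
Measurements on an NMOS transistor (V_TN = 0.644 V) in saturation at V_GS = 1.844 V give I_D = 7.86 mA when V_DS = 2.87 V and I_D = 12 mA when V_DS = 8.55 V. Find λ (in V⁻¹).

λ = 0.126 V⁻¹

With V_GS fixed, I_D ∝ (1 + λ V_DS) in saturation, so I_D2/I_D1 = (1 + λ V_DS2)/(1 + λ V_DS1).
12/7.86 = 1.527 = (1 + 8.55 λ)/(1 + 2.87 λ).
Solving: λ (I_D1 V_DS2 − I_D2 V_DS1) = I_D2 − I_D1, so λ = (12 − 7.86) / (7.86 × 8.55 − 12 × 2.87) = 4.14 / 32.8 = 0.126 V⁻¹.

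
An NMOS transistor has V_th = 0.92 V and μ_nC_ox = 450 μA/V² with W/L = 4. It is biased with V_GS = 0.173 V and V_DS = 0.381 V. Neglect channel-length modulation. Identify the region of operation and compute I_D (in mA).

V_GS = 0.173 V < V_th = 0.92 V, so the transistor is in cutoff.

Cutoff; I_D = 0 mA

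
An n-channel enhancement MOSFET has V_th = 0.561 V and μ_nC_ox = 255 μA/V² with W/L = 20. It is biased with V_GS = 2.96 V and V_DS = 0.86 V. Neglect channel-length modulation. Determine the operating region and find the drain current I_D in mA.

k_n = μ_nC_ox · (W/L) = 5.1 mA/V².
V_ov = V_GS − V_th = 2.96 − 0.561 = 2.4 V.
Since V_DS = 0.86 V < V_ov = 2.4 V, the device is in the triode region.
I_D = k_n [V_ov · V_DS − ½ V_DS²] = 5.1 × [2.4 × 0.86 − 0.5 × 0.86²] = 8.64 mA.

Triode; I_D = 8.64 mA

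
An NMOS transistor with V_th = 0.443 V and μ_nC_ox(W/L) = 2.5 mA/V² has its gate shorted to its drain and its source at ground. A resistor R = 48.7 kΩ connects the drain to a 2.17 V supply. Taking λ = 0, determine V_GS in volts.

V_GS = 0.603 V

With gate tied to drain, V_GS = V_DS ≥ V_GS − V_th, so the device is in saturation.
KCL at the drain: ½ k_n (V_GS − V_th)² = (V_DD − V_GS)/R.
Let x = V_GS − 0.443. Then 60.9 x² + x − 1.727 = 0, giving x = 0.16 V (positive root), so V_GS = 0.603 V.
I_D = (V_DD − V_GS)/R = (2.17 − 0.603) / 48.7 = 0.0322 mA.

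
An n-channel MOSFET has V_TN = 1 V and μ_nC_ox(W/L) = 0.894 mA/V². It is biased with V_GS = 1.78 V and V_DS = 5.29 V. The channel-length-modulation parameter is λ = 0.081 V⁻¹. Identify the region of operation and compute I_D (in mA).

Saturation; I_D = 0.388 mA

V_ov = V_GS − V_TN = 1.78 − 1 = 0.78 V.
Since V_DS = 5.29 V ≥ V_ov = 0.78 V, the device is in saturation.
I_D = ½ k_n V_ov² (1 + λ V_DS) = 0.5 × 0.894 × 0.78² × (1 + 0.081 × 5.29) = 0.388 mA.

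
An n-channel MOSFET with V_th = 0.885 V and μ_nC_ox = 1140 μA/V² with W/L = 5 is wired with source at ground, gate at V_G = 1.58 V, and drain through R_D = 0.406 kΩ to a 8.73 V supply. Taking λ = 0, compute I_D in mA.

I_D = 1.38 mA

V_GS = V_G = 1.58 V, so V_ov = 1.58 − 0.885 = 0.695 V.
k_n = μ_nC_ox · (W/L) = 5.7 mA/V².
Assume saturation: I_D = ½ k_n V_ov² = 0.5 × 5.7 × 0.695² = 1.38 mA, giving V_DS = V_DD − I_D R_D = 8.73 − 1.38 × 0.406 = 8.17 V.
V_DS = 8.17 V ≥ V_ov = 0.695 V, confirming saturation.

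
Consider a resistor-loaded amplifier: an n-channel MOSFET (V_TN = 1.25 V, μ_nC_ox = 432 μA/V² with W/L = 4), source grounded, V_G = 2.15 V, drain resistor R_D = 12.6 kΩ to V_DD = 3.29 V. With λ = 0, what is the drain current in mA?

I_D = 0.247 mA

V_GS = V_G = 2.15 V, so V_ov = 2.15 − 1.25 = 0.9 V.
k_n = μ_nC_ox · (W/L) = 1.728 mA/V².
Assume saturation: I_D = ½ k_n V_ov² = 0.5 × 1.728 × 0.9² = 0.7 mA, giving V_DS = V_DD − I_D R_D = 3.29 − 0.7 × 12.6 = -5.53 V.
But -5.53 V < V_ov = 0.9 V, so the device is actually in triode.
In triode I_D = k_n[V_ov V_DS − ½ V_DS²] and I_D = (V_DD − V_DS)/R_D. Equating: 10.9 V_DS² − 20.6 V_DS + 3.29 = 0, giving V_DS = 0.176 V (the root below V_ov).
I_D = (3.29 − 0.176) / 12.6 = 0.247 mA.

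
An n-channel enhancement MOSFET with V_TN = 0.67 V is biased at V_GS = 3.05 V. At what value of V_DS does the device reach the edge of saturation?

The boundary between triode and saturation is V_DS = V_GS − V_TN = V_ov.
V_ov = 3.05 − 0.67 = 2.38 V.

V_DS,sat = 2.38 V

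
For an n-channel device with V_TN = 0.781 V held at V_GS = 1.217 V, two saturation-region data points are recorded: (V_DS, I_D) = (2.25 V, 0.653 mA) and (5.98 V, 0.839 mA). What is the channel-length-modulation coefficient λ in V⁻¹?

λ = 0.0922 V⁻¹

With V_GS fixed, I_D ∝ (1 + λ V_DS) in saturation, so I_D2/I_D1 = (1 + λ V_DS2)/(1 + λ V_DS1).
0.839/0.653 = 1.285 = (1 + 5.98 λ)/(1 + 2.25 λ).
Solving: λ (I_D1 V_DS2 − I_D2 V_DS1) = I_D2 − I_D1, so λ = (0.839 − 0.653) / (0.653 × 5.98 − 0.839 × 2.25) = 0.186 / 2.02 = 0.0922 V⁻¹.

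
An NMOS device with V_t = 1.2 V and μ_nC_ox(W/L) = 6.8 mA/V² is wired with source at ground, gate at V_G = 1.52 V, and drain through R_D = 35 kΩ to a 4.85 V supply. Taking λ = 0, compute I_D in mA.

I_D = 0.137 mA

V_GS = V_G = 1.52 V, so V_ov = 1.52 − 1.2 = 0.32 V.
Assume saturation: I_D = ½ k_n V_ov² = 0.5 × 6.8 × 0.32² = 0.348 mA, giving V_DS = V_DD − I_D R_D = 4.85 − 0.348 × 35 = -7.34 V.
But -7.34 V < V_ov = 0.32 V, so the device is actually in triode.
In triode I_D = k_n[V_ov V_DS − ½ V_DS²] and I_D = (V_DD − V_DS)/R_D. Equating: 119 V_DS² − 77.16 V_DS + 4.85 = 0, giving V_DS = 0.0705 V (the root below V_ov).
I_D = (4.85 − 0.0705) / 35 = 0.137 mA.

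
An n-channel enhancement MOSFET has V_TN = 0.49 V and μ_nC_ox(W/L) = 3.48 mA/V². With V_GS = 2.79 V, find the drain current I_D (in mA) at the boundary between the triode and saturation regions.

At the boundary V_DS = V_ov = V_GS − V_TN = 2.79 − 0.49 = 2.3 V.
I_D = ½ k_n V_ov² = 0.5 × 3.48 × 2.3² = 9.2 mA.

I_D = 9.20 mA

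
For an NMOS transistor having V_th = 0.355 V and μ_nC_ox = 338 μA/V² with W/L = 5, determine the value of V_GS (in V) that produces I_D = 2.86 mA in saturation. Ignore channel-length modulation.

k_n = μ_nC_ox · (W/L) = 1.69 mA/V².
In saturation I_D = ½ k_n (V_GS − V_th)², so V_GS − V_th = √(2 I_D / k_n) = √(2 × 2.86 / 1.69) = 1.84 V.
V_GS = 0.355 + 1.84 = 2.19 V.

V_GS = 2.19 V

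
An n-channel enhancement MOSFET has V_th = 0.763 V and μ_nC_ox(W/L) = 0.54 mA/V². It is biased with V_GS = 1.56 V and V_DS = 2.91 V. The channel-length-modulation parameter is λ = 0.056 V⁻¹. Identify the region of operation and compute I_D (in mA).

Saturation; I_D = 0.199 mA

V_ov = V_GS − V_th = 1.56 − 0.763 = 0.797 V.
Since V_DS = 2.91 V ≥ V_ov = 0.797 V, the device is in saturation.
I_D = ½ k_n V_ov² (1 + λ V_DS) = 0.5 × 0.54 × 0.797² × (1 + 0.056 × 2.91) = 0.199 mA.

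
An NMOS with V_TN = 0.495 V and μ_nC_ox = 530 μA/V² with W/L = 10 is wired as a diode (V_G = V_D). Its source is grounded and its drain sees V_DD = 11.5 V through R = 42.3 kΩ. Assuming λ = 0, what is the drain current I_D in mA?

I_D = 0.253 mA

With gate tied to drain, V_GS = V_DS ≥ V_GS − V_TN, so the device is in saturation.
k_n = μ_nC_ox · (W/L) = 5.3 mA/V².
KCL at the drain: ½ k_n (V_GS − V_TN)² = (V_DD − V_GS)/R.
Let x = V_GS − 0.495. Then 112 x² + x − 11.01 = 0, giving x = 0.309 V (positive root), so V_GS = 0.804 V.
I_D = (V_DD − V_GS)/R = (11.5 − 0.804) / 42.3 = 0.253 mA.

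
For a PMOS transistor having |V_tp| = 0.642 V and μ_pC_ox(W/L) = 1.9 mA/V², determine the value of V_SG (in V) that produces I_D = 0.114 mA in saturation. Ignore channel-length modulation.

In saturation I_D = ½ k_p (V_SG − |V_tp|)², so V_SG − |V_tp| = √(2 I_D / k_p) = √(2 × 0.114 / 1.9) = 0.346 V.
V_SG = 0.642 + 0.346 = 0.988 V.

V_SG = 0.988 V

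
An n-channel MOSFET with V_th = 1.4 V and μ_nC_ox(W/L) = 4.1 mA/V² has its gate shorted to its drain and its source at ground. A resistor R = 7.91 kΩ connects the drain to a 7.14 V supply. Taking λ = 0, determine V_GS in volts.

With gate tied to drain, V_GS = V_DS ≥ V_GS − V_th, so the device is in saturation.
KCL at the drain: ½ k_n (V_GS − V_th)² = (V_DD − V_GS)/R.
Let x = V_GS − 1.4. Then 16.2 x² + x − 5.74 = 0, giving x = 0.565 V (positive root), so V_GS = 1.96 V.
I_D = (V_DD − V_GS)/R = (7.14 − 1.96) / 7.91 = 0.654 mA.

V_GS = 1.96 V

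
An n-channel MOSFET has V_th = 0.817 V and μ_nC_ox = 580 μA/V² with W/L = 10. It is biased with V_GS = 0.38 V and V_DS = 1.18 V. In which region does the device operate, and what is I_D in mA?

Cutoff; I_D = 0 mA

V_GS = 0.38 V < V_th = 0.817 V, so the transistor is in cutoff.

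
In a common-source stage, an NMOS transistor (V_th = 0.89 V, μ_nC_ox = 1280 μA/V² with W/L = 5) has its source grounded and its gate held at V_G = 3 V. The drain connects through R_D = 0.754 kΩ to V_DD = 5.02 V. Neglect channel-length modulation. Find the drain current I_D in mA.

I_D = 5.99 mA

V_GS = V_G = 3 V, so V_ov = 3 − 0.89 = 2.11 V.
k_n = μ_nC_ox · (W/L) = 6.4 mA/V².
Assume saturation: I_D = ½ k_n V_ov² = 0.5 × 6.4 × 2.11² = 14.2 mA, giving V_DS = V_DD − I_D R_D = 5.02 − 14.2 × 0.754 = -5.72 V.
But -5.72 V < V_ov = 2.11 V, so the device is actually in triode.
In triode I_D = k_n[V_ov V_DS − ½ V_DS²] and I_D = (V_DD − V_DS)/R_D. Equating: 2.41 V_DS² − 11.18 V_DS + 5.02 = 0, giving V_DS = 0.504 V (the root below V_ov).
I_D = (5.02 − 0.504) / 0.754 = 5.99 mA.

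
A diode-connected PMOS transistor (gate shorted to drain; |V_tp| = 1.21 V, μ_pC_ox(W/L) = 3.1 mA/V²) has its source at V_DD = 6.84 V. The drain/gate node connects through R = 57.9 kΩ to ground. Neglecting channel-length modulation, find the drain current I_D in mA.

With gate tied to drain, V_SG = V_SD ≥ V_SG − |V_tp|, so the device is in saturation.
KCL at the drain: ½ k_p (V_SG − |V_tp|)² = (V_DD − V_SG)/R.
Let x = V_SG − 1.21. Then 89.7 x² + x − 5.63 = 0, giving x = 0.245 V (positive root), so V_SG = 1.45 V.
I_D = (V_DD − V_SG)/R = (6.84 − 1.45) / 57.9 = 0.093 mA.

I_D = 0.0930 mA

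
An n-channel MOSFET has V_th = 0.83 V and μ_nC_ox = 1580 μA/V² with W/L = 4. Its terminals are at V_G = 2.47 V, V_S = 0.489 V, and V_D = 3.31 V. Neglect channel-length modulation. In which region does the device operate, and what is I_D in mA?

Saturation; I_D = 4.19 mA

V_GS = V_G − V_S = 2.47 − 0.489 = 1.98 V; V_DS = V_D − V_S = 3.31 − 0.489 = 2.82 V.
k_n = μ_nC_ox · (W/L) = 6.32 mA/V².
V_ov = V_GS − V_th = 1.98 − 0.83 = 1.15 V.
Since V_DS = 2.82 V ≥ V_ov = 1.15 V, the device is in saturation.
I_D = ½ k_n V_ov² = 0.5 × 6.32 × 1.15² = 4.19 mA.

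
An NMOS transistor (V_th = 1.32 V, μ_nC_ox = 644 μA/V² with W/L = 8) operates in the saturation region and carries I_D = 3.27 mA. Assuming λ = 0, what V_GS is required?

k_n = μ_nC_ox · (W/L) = 5.152 mA/V².
In saturation I_D = ½ k_n (V_GS − V_th)², so V_GS − V_th = √(2 I_D / k_n) = √(2 × 3.27 / 5.152) = 1.13 V.
V_GS = 1.32 + 1.13 = 2.45 V.

V_GS = 2.45 V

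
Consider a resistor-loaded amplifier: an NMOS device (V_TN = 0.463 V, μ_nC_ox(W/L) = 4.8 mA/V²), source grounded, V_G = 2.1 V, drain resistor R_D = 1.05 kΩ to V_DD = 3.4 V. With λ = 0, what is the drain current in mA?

V_GS = V_G = 2.1 V, so V_ov = 2.1 − 0.463 = 1.64 V.
Assume saturation: I_D = ½ k_n V_ov² = 0.5 × 4.8 × 1.64² = 6.43 mA, giving V_DS = V_DD − I_D R_D = 3.4 − 6.43 × 1.05 = -3.35 V.
But -3.35 V < V_ov = 1.64 V, so the device is actually in triode.
In triode I_D = k_n[V_ov V_DS − ½ V_DS²] and I_D = (V_DD − V_DS)/R_D. Equating: 2.52 V_DS² − 9.25 V_DS + 3.4 = 0, giving V_DS = 0.414 V (the root below V_ov).
I_D = (3.4 − 0.414) / 1.05 = 2.84 mA.

I_D = 2.84 mA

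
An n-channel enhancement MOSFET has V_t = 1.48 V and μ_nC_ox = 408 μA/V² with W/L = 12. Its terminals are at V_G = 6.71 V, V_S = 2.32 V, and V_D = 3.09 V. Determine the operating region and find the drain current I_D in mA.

Triode; I_D = 9.52 mA

V_GS = V_G − V_S = 6.71 − 2.32 = 4.39 V; V_DS = V_D − V_S = 3.09 − 2.32 = 0.77 V.
k_n = μ_nC_ox · (W/L) = 4.896 mA/V².
V_ov = V_GS − V_t = 4.39 − 1.48 = 2.91 V.
Since V_DS = 0.77 V < V_ov = 2.91 V, the device is in the triode region.
I_D = k_n [V_ov · V_DS − ½ V_DS²] = 4.896 × [2.91 × 0.77 − 0.5 × 0.77²] = 9.52 mA.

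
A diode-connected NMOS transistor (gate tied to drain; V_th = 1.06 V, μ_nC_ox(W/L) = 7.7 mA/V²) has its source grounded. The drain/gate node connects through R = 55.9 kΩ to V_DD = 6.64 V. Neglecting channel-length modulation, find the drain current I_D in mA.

With gate tied to drain, V_GS = V_DS ≥ V_GS − V_th, so the device is in saturation.
KCL at the drain: ½ k_n (V_GS − V_th)² = (V_DD − V_GS)/R.
Let x = V_GS − 1.06. Then 215 x² + x − 5.58 = 0, giving x = 0.159 V (positive root), so V_GS = 1.22 V.
I_D = (V_DD − V_GS)/R = (6.64 − 1.22) / 55.9 = 0.097 mA.

I_D = 0.0970 mA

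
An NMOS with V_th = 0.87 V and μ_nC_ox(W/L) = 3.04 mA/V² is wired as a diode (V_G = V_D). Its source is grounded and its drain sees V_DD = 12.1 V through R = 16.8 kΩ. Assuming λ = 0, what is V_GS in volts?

With gate tied to drain, V_GS = V_DS ≥ V_GS − V_th, so the device is in saturation.
KCL at the drain: ½ k_n (V_GS − V_th)² = (V_DD − V_GS)/R.
Let x = V_GS − 0.87. Then 25.5 x² + x − 11.23 = 0, giving x = 0.644 V (positive root), so V_GS = 1.51 V.
I_D = (V_DD − V_GS)/R = (12.1 − 1.51) / 16.8 = 0.63 mA.

V_GS = 1.51 V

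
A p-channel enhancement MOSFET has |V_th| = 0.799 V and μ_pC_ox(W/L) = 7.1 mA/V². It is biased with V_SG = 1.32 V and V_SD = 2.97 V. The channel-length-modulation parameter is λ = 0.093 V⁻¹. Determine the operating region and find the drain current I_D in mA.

Saturation; I_D = 1.23 mA

V_ov = V_SG − |V_th| = 1.32 − 0.799 = 0.521 V.
Since V_SD = 2.97 V ≥ V_ov = 0.521 V, the device is in saturation.
I_D = ½ k_p V_ov² (1 + λ V_SD) = 0.5 × 7.1 × 0.521² × (1 + 0.093 × 2.97) = 1.23 mA.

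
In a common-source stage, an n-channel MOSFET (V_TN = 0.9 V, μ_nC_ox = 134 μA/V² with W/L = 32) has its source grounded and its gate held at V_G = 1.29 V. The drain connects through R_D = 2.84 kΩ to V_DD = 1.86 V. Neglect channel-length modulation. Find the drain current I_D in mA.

I_D = 0.326 mA

V_GS = V_G = 1.29 V, so V_ov = 1.29 − 0.9 = 0.39 V.
k_n = μ_nC_ox · (W/L) = 4.288 mA/V².
Assume saturation: I_D = ½ k_n V_ov² = 0.5 × 4.288 × 0.39² = 0.326 mA, giving V_DS = V_DD − I_D R_D = 1.86 − 0.326 × 2.84 = 0.934 V.
V_DS = 0.934 V ≥ V_ov = 0.39 V, confirming saturation.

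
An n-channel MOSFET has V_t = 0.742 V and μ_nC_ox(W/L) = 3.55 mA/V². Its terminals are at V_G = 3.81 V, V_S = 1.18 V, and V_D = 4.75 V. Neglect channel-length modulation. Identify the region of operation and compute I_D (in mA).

Saturation; I_D = 6.33 mA

V_GS = V_G − V_S = 3.81 − 1.18 = 2.63 V; V_DS = V_D − V_S = 4.75 − 1.18 = 3.57 V.
V_ov = V_GS − V_t = 2.63 − 0.742 = 1.89 V.
Since V_DS = 3.57 V ≥ V_ov = 1.89 V, the device is in saturation.
I_D = ½ k_n V_ov² = 0.5 × 3.55 × 1.89² = 6.33 mA.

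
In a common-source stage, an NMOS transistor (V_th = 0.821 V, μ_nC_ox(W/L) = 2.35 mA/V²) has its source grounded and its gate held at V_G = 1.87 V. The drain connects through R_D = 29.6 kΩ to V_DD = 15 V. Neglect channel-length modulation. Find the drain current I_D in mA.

V_GS = V_G = 1.87 V, so V_ov = 1.87 − 0.821 = 1.05 V.
Assume saturation: I_D = ½ k_n V_ov² = 0.5 × 2.35 × 1.05² = 1.29 mA, giving V_DS = V_DD − I_D R_D = 15 − 1.29 × 29.6 = -23.3 V.
But -23.3 V < V_ov = 1.05 V, so the device is actually in triode.
In triode I_D = k_n[V_ov V_DS − ½ V_DS²] and I_D = (V_DD − V_DS)/R_D. Equating: 34.8 V_DS² − 73.97 V_DS + 15 = 0, giving V_DS = 0.227 V (the root below V_ov).
I_D = (15 − 0.227) / 29.6 = 0.499 mA.

I_D = 0.499 mA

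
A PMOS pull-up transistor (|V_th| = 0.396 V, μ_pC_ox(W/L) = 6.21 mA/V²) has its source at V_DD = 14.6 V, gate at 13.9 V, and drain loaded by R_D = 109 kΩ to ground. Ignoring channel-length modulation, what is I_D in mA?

I_D = 0.133 mA

V_SG = V_DD − V_G = 14.6 − 13.9 = 0.7 V, so V_ov = 0.7 − 0.396 = 0.304 V.
Assume saturation: I_D = ½ k_p V_ov² = 0.5 × 6.21 × 0.304² = 0.287 mA, giving V_SD = V_DD − I_D R_D = 14.6 − 0.287 × 109 = -16.7 V.
But -16.7 V < V_ov = 0.304 V, so the device is actually in triode.
In triode I_D = k_p[V_ov V_SD − ½ V_SD²] and I_D = (V_DD − V_SD)/R_D. Equating: 338 V_SD² − 206.8 V_SD + 14.6 = 0, giving V_SD = 0.0815 V (the root below V_ov).
I_D = (14.6 − 0.0815) / 109 = 0.133 mA.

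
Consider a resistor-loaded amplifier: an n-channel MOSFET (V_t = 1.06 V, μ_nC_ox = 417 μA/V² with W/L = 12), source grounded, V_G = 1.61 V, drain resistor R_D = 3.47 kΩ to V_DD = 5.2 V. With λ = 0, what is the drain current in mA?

V_GS = V_G = 1.61 V, so V_ov = 1.61 − 1.06 = 0.55 V.
k_n = μ_nC_ox · (W/L) = 5.004 mA/V².
Assume saturation: I_D = ½ k_n V_ov² = 0.5 × 5.004 × 0.55² = 0.757 mA, giving V_DS = V_DD − I_D R_D = 5.2 − 0.757 × 3.47 = 2.57 V.
V_DS = 2.57 V ≥ V_ov = 0.55 V, confirming saturation.

I_D = 0.757 mA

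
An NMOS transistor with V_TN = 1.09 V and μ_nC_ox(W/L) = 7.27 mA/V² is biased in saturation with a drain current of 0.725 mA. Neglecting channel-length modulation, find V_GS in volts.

V_GS = 1.54 V

In saturation I_D = ½ k_n (V_GS − V_TN)², so V_GS − V_TN = √(2 I_D / k_n) = √(2 × 0.725 / 7.27) = 0.447 V.
V_GS = 1.09 + 0.447 = 1.54 V.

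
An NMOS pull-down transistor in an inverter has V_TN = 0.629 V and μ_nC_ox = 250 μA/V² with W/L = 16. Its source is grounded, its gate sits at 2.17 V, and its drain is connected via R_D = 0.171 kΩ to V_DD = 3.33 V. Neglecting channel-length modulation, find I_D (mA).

V_GS = V_G = 2.17 V, so V_ov = 2.17 − 0.629 = 1.54 V.
k_n = μ_nC_ox · (W/L) = 4 mA/V².
Assume saturation: I_D = ½ k_n V_ov² = 0.5 × 4 × 1.54² = 4.75 mA, giving V_DS = V_DD − I_D R_D = 3.33 − 4.75 × 0.171 = 2.52 V.
V_DS = 2.52 V ≥ V_ov = 1.54 V, confirming saturation.

I_D = 4.75 mA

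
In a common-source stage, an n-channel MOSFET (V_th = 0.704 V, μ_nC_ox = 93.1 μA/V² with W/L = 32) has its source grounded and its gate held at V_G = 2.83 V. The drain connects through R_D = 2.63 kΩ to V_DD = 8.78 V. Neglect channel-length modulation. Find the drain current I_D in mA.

V_GS = V_G = 2.83 V, so V_ov = 2.83 − 0.704 = 2.13 V.
k_n = μ_nC_ox · (W/L) = 2.979 mA/V².
Assume saturation: I_D = ½ k_n V_ov² = 0.5 × 2.979 × 2.13² = 6.73 mA, giving V_DS = V_DD − I_D R_D = 8.78 − 6.73 × 2.63 = -8.93 V.
But -8.93 V < V_ov = 2.13 V, so the device is actually in triode.
In triode I_D = k_n[V_ov V_DS − ½ V_DS²] and I_D = (V_DD − V_DS)/R_D. Equating: 3.92 V_DS² − 17.66 V_DS + 8.78 = 0, giving V_DS = 0.569 V (the root below V_ov).
I_D = (8.78 − 0.569) / 2.63 = 3.12 mA.

I_D = 3.12 mA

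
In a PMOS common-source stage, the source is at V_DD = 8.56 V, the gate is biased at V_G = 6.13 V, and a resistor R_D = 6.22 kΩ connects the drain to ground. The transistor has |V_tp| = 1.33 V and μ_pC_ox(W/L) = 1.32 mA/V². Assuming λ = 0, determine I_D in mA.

V_SG = V_DD − V_G = 8.56 − 6.13 = 2.43 V, so V_ov = 2.43 − 1.33 = 1.1 V.
Assume saturation: I_D = ½ k_p V_ov² = 0.5 × 1.32 × 1.1² = 0.799 mA, giving V_SD = V_DD − I_D R_D = 8.56 − 0.799 × 6.22 = 3.59 V.
V_SD = 3.59 V ≥ V_ov = 1.1 V, confirming saturation.

I_D = 0.799 mA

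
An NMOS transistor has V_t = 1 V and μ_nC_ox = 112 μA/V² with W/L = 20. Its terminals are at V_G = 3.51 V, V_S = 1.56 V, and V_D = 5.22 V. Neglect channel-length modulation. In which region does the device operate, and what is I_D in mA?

V_GS = V_G − V_S = 3.51 − 1.56 = 1.95 V; V_DS = V_D − V_S = 5.22 − 1.56 = 3.66 V.
k_n = μ_nC_ox · (W/L) = 2.24 mA/V².
V_ov = V_GS − V_t = 1.95 − 1 = 0.95 V.
Since V_DS = 3.66 V ≥ V_ov = 0.95 V, the device is in saturation.
I_D = ½ k_n V_ov² = 0.5 × 2.24 × 0.95² = 1.01 mA.

Saturation; I_D = 1.01 mA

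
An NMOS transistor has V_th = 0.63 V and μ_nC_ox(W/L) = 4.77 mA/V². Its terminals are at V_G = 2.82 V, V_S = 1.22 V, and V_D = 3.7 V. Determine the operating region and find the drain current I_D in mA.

V_GS = V_G − V_S = 2.82 − 1.22 = 1.6 V; V_DS = V_D − V_S = 3.7 − 1.22 = 2.48 V.
V_ov = V_GS − V_th = 1.6 − 0.63 = 0.97 V.
Since V_DS = 2.48 V ≥ V_ov = 0.97 V, the device is in saturation.
I_D = ½ k_n V_ov² = 0.5 × 4.77 × 0.97² = 2.24 mA.

Saturation; I_D = 2.24 mA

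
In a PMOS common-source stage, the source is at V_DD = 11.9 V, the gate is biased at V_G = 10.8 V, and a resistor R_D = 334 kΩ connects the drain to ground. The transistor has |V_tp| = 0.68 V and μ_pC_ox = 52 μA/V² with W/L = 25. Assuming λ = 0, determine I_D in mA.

V_SG = V_DD − V_G = 11.9 − 10.8 = 1.1 V, so V_ov = 1.1 − 0.68 = 0.42 V.
k_p = μ_pC_ox · (W/L) = 1.3 mA/V².
Assume saturation: I_D = ½ k_p V_ov² = 0.5 × 1.3 × 0.42² = 0.115 mA, giving V_SD = V_DD − I_D R_D = 11.9 − 0.115 × 334 = -26.4 V.
But -26.4 V < V_ov = 0.42 V, so the device is actually in triode.
In triode I_D = k_p[V_ov V_SD − ½ V_SD²] and I_D = (V_DD − V_SD)/R_D. Equating: 217 V_SD² − 183.4 V_SD + 11.9 = 0, giving V_SD = 0.0708 V (the root below V_ov).
I_D = (11.9 − 0.0708) / 334 = 0.0354 mA.

I_D = 0.0354 mA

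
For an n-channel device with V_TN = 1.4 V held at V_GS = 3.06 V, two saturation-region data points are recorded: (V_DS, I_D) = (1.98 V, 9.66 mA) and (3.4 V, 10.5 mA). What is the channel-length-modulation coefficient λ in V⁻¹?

With V_GS fixed, I_D ∝ (1 + λ V_DS) in saturation, so I_D2/I_D1 = (1 + λ V_DS2)/(1 + λ V_DS1).
10.5/9.66 = 1.087 = (1 + 3.4 λ)/(1 + 1.98 λ).
Solving: λ (I_D1 V_DS2 − I_D2 V_DS1) = I_D2 − I_D1, so λ = (10.5 − 9.66) / (9.66 × 3.4 − 10.5 × 1.98) = 0.84 / 12.1 = 0.0697 V⁻¹.

λ = 0.0697 V⁻¹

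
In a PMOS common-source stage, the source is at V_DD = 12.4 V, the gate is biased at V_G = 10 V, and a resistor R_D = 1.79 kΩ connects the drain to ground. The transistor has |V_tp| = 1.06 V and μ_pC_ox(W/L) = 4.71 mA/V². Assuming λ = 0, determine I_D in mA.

I_D = 4.23 mA

V_SG = V_DD − V_G = 12.4 − 10 = 2.4 V, so V_ov = 2.4 − 1.06 = 1.34 V.
Assume saturation: I_D = ½ k_p V_ov² = 0.5 × 4.71 × 1.34² = 4.23 mA, giving V_SD = V_DD − I_D R_D = 12.4 − 4.23 × 1.79 = 4.83 V.
V_SD = 4.83 V ≥ V_ov = 1.34 V, confirming saturation.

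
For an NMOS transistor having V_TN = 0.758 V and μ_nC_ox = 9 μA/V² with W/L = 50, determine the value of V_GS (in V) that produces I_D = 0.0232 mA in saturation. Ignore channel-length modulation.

k_n = μ_nC_ox · (W/L) = 0.45 mA/V².
In saturation I_D = ½ k_n (V_GS − V_TN)², so V_GS − V_TN = √(2 I_D / k_n) = √(2 × 0.0232 / 0.45) = 0.321 V.
V_GS = 0.758 + 0.321 = 1.08 V.

V_GS = 1.08 V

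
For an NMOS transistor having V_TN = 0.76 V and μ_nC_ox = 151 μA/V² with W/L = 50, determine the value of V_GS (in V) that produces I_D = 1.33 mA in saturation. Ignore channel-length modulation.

k_n = μ_nC_ox · (W/L) = 7.55 mA/V².
In saturation I_D = ½ k_n (V_GS − V_TN)², so V_GS − V_TN = √(2 I_D / k_n) = √(2 × 1.33 / 7.55) = 0.594 V.
V_GS = 0.76 + 0.594 = 1.35 V.

V_GS = 1.35 V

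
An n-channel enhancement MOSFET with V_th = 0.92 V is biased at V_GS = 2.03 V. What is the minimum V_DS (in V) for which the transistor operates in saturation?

V_DS,sat = 1.11 V

The boundary between triode and saturation is V_DS = V_GS − V_th = V_ov.
V_ov = 2.03 − 0.92 = 1.11 V.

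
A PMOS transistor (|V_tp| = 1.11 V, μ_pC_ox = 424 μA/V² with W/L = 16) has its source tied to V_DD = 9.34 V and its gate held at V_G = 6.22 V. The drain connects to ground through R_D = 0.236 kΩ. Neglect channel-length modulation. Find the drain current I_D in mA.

V_SG = V_DD − V_G = 9.34 − 6.22 = 3.12 V, so V_ov = 3.12 − 1.11 = 2.01 V.
k_p = μ_pC_ox · (W/L) = 6.784 mA/V².
Assume saturation: I_D = ½ k_p V_ov² = 0.5 × 6.784 × 2.01² = 13.7 mA, giving V_SD = V_DD − I_D R_D = 9.34 − 13.7 × 0.236 = 6.11 V.
V_SD = 6.11 V ≥ V_ov = 2.01 V, confirming saturation.

I_D = 13.7 mA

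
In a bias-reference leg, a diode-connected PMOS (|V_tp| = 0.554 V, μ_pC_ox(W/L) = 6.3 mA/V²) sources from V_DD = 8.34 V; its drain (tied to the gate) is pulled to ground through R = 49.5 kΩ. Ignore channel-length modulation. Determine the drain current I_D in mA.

With gate tied to drain, V_SG = V_SD ≥ V_SG − |V_tp|, so the device is in saturation.
KCL at the drain: ½ k_p (V_SG − |V_tp|)² = (V_DD − V_SG)/R.
Let x = V_SG − 0.554. Then 156 x² + x − 7.786 = 0, giving x = 0.22 V (positive root), so V_SG = 0.774 V.
I_D = (V_DD − V_SG)/R = (8.34 − 0.774) / 49.5 = 0.153 mA.

I_D = 0.153 mA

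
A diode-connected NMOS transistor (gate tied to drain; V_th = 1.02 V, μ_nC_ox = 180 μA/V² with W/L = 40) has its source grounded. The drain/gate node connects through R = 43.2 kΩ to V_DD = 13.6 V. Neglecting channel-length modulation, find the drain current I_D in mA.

I_D = 0.285 mA

With gate tied to drain, V_GS = V_DS ≥ V_GS − V_th, so the device is in saturation.
k_n = μ_nC_ox · (W/L) = 7.2 mA/V².
KCL at the drain: ½ k_n (V_GS − V_th)² = (V_DD − V_GS)/R.
Let x = V_GS − 1.02. Then 156 x² + x − 12.58 = 0, giving x = 0.281 V (positive root), so V_GS = 1.3 V.
I_D = (V_DD − V_GS)/R = (13.6 − 1.3) / 43.2 = 0.285 mA.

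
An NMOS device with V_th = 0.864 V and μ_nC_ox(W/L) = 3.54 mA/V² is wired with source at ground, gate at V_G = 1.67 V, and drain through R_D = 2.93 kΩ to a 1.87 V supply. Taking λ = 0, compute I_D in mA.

I_D = 0.560 mA

V_GS = V_G = 1.67 V, so V_ov = 1.67 − 0.864 = 0.806 V.
Assume saturation: I_D = ½ k_n V_ov² = 0.5 × 3.54 × 0.806² = 1.15 mA, giving V_DS = V_DD − I_D R_D = 1.87 − 1.15 × 2.93 = -1.5 V.
But -1.5 V < V_ov = 0.806 V, so the device is actually in triode.
In triode I_D = k_n[V_ov V_DS − ½ V_DS²] and I_D = (V_DD − V_DS)/R_D. Equating: 5.19 V_DS² − 9.36 V_DS + 1.87 = 0, giving V_DS = 0.229 V (the root below V_ov).
I_D = (1.87 − 0.229) / 2.93 = 0.56 mA.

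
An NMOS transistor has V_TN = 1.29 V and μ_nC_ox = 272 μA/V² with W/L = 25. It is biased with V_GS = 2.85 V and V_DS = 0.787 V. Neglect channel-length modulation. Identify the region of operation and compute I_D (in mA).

k_n = μ_nC_ox · (W/L) = 6.8 mA/V².
V_ov = V_GS − V_TN = 2.85 − 1.29 = 1.56 V.
Since V_DS = 0.787 V < V_ov = 1.56 V, the device is in the triode region.
I_D = k_n [V_ov · V_DS − ½ V_DS²] = 6.8 × [1.56 × 0.787 − 0.5 × 0.787²] = 6.24 mA.

Triode; I_D = 6.24 mA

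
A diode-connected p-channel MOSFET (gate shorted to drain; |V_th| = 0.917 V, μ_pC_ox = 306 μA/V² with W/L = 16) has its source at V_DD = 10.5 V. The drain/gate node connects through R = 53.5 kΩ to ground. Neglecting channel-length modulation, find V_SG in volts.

V_SG = 1.18 V

With gate tied to drain, V_SG = V_SD ≥ V_SG − |V_th|, so the device is in saturation.
k_p = μ_pC_ox · (W/L) = 4.896 mA/V².
KCL at the drain: ½ k_p (V_SG − |V_th|)² = (V_DD − V_SG)/R.
Let x = V_SG − 0.917. Then 131 x² + x − 9.583 = 0, giving x = 0.267 V (positive root), so V_SG = 1.18 V.
I_D = (V_DD − V_SG)/R = (10.5 − 1.18) / 53.5 = 0.174 mA.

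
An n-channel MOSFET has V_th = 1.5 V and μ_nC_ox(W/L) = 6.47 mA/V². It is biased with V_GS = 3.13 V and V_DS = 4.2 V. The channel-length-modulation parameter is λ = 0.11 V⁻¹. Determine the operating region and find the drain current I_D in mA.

V_ov = V_GS − V_th = 3.13 − 1.5 = 1.63 V.
Since V_DS = 4.2 V ≥ V_ov = 1.63 V, the device is in saturation.
I_D = ½ k_n V_ov² (1 + λ V_DS) = 0.5 × 6.47 × 1.63² × (1 + 0.11 × 4.2) = 12.6 mA.

Saturation; I_D = 12.6 mA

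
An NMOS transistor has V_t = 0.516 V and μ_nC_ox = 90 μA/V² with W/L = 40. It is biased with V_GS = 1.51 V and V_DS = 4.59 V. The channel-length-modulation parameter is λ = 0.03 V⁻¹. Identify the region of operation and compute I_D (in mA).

k_n = μ_nC_ox · (W/L) = 3.6 mA/V².
V_ov = V_GS − V_t = 1.51 − 0.516 = 0.994 V.
Since V_DS = 4.59 V ≥ V_ov = 0.994 V, the device is in saturation.
I_D = ½ k_n V_ov² (1 + λ V_DS) = 0.5 × 3.6 × 0.994² × (1 + 0.03 × 4.59) = 2.02 mA.

Saturation; I_D = 2.02 mA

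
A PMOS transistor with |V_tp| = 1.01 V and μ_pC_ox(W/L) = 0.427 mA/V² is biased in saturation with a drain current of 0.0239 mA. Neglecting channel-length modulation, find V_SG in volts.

V_SG = 1.34 V

In saturation I_D = ½ k_p (V_SG − |V_tp|)², so V_SG − |V_tp| = √(2 I_D / k_p) = √(2 × 0.0239 / 0.427) = 0.335 V.
V_SG = 1.01 + 0.335 = 1.34 V.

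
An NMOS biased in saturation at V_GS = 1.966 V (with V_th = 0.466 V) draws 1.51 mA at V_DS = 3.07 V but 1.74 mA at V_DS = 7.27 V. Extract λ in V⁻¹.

With V_GS fixed, I_D ∝ (1 + λ V_DS) in saturation, so I_D2/I_D1 = (1 + λ V_DS2)/(1 + λ V_DS1).
1.74/1.51 = 1.152 = (1 + 7.27 λ)/(1 + 3.07 λ).
Solving: λ (I_D1 V_DS2 − I_D2 V_DS1) = I_D2 − I_D1, so λ = (1.74 − 1.51) / (1.51 × 7.27 − 1.74 × 3.07) = 0.23 / 5.64 = 0.0408 V⁻¹.

λ = 0.0408 V⁻¹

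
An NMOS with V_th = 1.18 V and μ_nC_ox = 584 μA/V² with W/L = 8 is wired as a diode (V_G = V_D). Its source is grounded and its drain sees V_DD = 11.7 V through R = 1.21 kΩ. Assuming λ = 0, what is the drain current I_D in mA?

With gate tied to drain, V_GS = V_DS ≥ V_GS − V_th, so the device is in saturation.
k_n = μ_nC_ox · (W/L) = 4.672 mA/V².
KCL at the drain: ½ k_n (V_GS − V_th)² = (V_DD − V_GS)/R.
Let x = V_GS − 1.18. Then 2.83 x² + x − 10.52 = 0, giving x = 1.76 V (positive root), so V_GS = 2.94 V.
I_D = (V_DD − V_GS)/R = (11.7 − 2.94) / 1.21 = 7.24 mA.

I_D = 7.24 mA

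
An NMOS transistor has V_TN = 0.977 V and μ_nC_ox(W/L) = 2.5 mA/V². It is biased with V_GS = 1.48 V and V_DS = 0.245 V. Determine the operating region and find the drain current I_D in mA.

V_ov = V_GS − V_TN = 1.48 − 0.977 = 0.503 V.
Since V_DS = 0.245 V < V_ov = 0.503 V, the device is in the triode region.
I_D = k_n [V_ov · V_DS − ½ V_DS²] = 2.5 × [0.503 × 0.245 − 0.5 × 0.245²] = 0.233 mA.

Triode; I_D = 0.233 mA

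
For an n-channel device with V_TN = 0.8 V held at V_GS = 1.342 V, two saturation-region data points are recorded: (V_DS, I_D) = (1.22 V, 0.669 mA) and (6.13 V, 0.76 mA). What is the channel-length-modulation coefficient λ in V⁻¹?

λ = 0.0287 V⁻¹

With V_GS fixed, I_D ∝ (1 + λ V_DS) in saturation, so I_D2/I_D1 = (1 + λ V_DS2)/(1 + λ V_DS1).
0.76/0.669 = 1.136 = (1 + 6.13 λ)/(1 + 1.22 λ).
Solving: λ (I_D1 V_DS2 − I_D2 V_DS1) = I_D2 − I_D1, so λ = (0.76 − 0.669) / (0.669 × 6.13 − 0.76 × 1.22) = 0.091 / 3.17 = 0.0287 V⁻¹.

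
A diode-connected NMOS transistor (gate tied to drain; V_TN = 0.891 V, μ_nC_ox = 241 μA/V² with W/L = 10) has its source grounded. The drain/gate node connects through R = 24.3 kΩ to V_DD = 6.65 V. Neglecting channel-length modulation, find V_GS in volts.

V_GS = 1.32 V

With gate tied to drain, V_GS = V_DS ≥ V_GS − V_TN, so the device is in saturation.
k_n = μ_nC_ox · (W/L) = 2.41 mA/V².
KCL at the drain: ½ k_n (V_GS − V_TN)² = (V_DD − V_GS)/R.
Let x = V_GS − 0.891. Then 29.3 x² + x − 5.759 = 0, giving x = 0.427 V (positive root), so V_GS = 1.32 V.
I_D = (V_DD − V_GS)/R = (6.65 − 1.32) / 24.3 = 0.219 mA.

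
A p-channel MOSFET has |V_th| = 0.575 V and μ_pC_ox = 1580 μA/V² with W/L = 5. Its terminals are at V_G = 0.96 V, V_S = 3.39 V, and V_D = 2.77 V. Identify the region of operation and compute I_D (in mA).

V_SG = V_S − V_G = 3.39 − 0.96 = 2.43 V; V_SD = V_S − V_D = 3.39 − 2.77 = 0.62 V.
k_p = μ_pC_ox · (W/L) = 7.9 mA/V².
V_ov = V_SG − |V_th| = 2.43 − 0.575 = 1.86 V.
Since V_SD = 0.62 V < V_ov = 1.86 V, the device is in the triode region.
I_D = k_p [V_ov · V_SD − ½ V_SD²] = 7.9 × [1.86 × 0.62 − 0.5 × 0.62²] = 7.57 mA.

Triode; I_D = 7.57 mA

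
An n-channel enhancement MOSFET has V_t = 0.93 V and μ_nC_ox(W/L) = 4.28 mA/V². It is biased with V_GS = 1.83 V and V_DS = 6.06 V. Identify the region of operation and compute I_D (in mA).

V_ov = V_GS − V_t = 1.83 − 0.93 = 0.9 V.
Since V_DS = 6.06 V ≥ V_ov = 0.9 V, the device is in saturation.
I_D = ½ k_n V_ov² = 0.5 × 4.28 × 0.9² = 1.73 mA.

Saturation; I_D = 1.73 mA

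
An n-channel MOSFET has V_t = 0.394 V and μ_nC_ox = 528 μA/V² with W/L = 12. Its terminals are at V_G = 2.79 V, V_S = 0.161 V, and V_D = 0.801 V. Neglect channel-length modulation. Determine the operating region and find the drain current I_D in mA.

V_GS = V_G − V_S = 2.79 − 0.161 = 2.63 V; V_DS = V_D − V_S = 0.801 − 0.161 = 0.64 V.
k_n = μ_nC_ox · (W/L) = 6.336 mA/V².
V_ov = V_GS − V_t = 2.63 − 0.394 = 2.23 V.
Since V_DS = 0.64 V < V_ov = 2.23 V, the device is in the triode region.
I_D = k_n [V_ov · V_DS − ½ V_DS²] = 6.336 × [2.23 × 0.64 − 0.5 × 0.64²] = 7.77 mA.

Triode; I_D = 7.77 mA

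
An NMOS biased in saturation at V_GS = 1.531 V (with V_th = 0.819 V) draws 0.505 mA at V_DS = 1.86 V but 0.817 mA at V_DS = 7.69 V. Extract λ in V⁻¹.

λ = 0.132 V⁻¹

With V_GS fixed, I_D ∝ (1 + λ V_DS) in saturation, so I_D2/I_D1 = (1 + λ V_DS2)/(1 + λ V_DS1).
0.817/0.505 = 1.618 = (1 + 7.69 λ)/(1 + 1.86 λ).
Solving: λ (I_D1 V_DS2 − I_D2 V_DS1) = I_D2 − I_D1, so λ = (0.817 − 0.505) / (0.505 × 7.69 − 0.817 × 1.86) = 0.312 / 2.36 = 0.132 V⁻¹.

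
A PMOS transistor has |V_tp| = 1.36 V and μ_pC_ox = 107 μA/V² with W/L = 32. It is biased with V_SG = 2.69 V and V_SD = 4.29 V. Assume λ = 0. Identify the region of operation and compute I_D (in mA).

Saturation; I_D = 3.03 mA

k_p = μ_pC_ox · (W/L) = 3.424 mA/V².
V_ov = V_SG − |V_tp| = 2.69 − 1.36 = 1.33 V.
Since V_SD = 4.29 V ≥ V_ov = 1.33 V, the device is in saturation.
I_D = ½ k_p V_ov² = 0.5 × 3.424 × 1.33² = 3.03 mA.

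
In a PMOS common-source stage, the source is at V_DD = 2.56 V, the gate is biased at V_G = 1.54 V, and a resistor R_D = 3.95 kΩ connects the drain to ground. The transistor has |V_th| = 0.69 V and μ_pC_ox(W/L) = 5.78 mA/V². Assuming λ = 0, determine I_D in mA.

V_SG = V_DD − V_G = 2.56 − 1.54 = 1.02 V, so V_ov = 1.02 − 0.69 = 0.33 V.
Assume saturation: I_D = ½ k_p V_ov² = 0.5 × 5.78 × 0.33² = 0.315 mA, giving V_SD = V_DD − I_D R_D = 2.56 − 0.315 × 3.95 = 1.32 V.
V_SD = 1.32 V ≥ V_ov = 0.33 V, confirming saturation.

I_D = 0.315 mA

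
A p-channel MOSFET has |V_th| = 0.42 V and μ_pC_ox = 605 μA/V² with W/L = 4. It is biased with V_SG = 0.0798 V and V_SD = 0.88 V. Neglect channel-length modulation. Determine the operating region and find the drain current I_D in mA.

Cutoff; I_D = 0 mA

V_SG = 0.0798 V < |V_th| = 0.42 V, so the transistor is in cutoff.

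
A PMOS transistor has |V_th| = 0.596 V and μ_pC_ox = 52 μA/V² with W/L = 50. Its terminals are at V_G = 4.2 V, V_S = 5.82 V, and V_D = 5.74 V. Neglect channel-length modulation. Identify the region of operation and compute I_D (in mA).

V_SG = V_S − V_G = 5.82 − 4.2 = 1.62 V; V_SD = V_S − V_D = 5.82 − 5.74 = 0.08 V.
k_p = μ_pC_ox · (W/L) = 2.6 mA/V².
V_ov = V_SG − |V_th| = 1.62 − 0.596 = 1.02 V.
Since V_SD = 0.08 V < V_ov = 1.02 V, the device is in the triode region.
I_D = k_p [V_ov · V_SD − ½ V_SD²] = 2.6 × [1.02 × 0.08 − 0.5 × 0.08²] = 0.205 mA.

Triode; I_D = 0.205 mA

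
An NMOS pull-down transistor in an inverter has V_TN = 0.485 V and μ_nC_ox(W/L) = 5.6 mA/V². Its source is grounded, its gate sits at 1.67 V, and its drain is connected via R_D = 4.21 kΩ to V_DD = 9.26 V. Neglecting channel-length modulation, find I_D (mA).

I_D = 2.11 mA

V_GS = V_G = 1.67 V, so V_ov = 1.67 − 0.485 = 1.19 V.
Assume saturation: I_D = ½ k_n V_ov² = 0.5 × 5.6 × 1.19² = 3.93 mA, giving V_DS = V_DD − I_D R_D = 9.26 − 3.93 × 4.21 = -7.29 V.
But -7.29 V < V_ov = 1.19 V, so the device is actually in triode.
In triode I_D = k_n[V_ov V_DS − ½ V_DS²] and I_D = (V_DD − V_DS)/R_D. Equating: 11.8 V_DS² − 28.94 V_DS + 9.26 = 0, giving V_DS = 0.378 V (the root below V_ov).
I_D = (9.26 − 0.378) / 4.21 = 2.11 mA.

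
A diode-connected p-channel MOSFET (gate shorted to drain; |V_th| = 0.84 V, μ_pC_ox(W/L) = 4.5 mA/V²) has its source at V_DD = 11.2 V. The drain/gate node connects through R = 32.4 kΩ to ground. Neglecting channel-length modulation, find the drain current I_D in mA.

With gate tied to drain, V_SG = V_SD ≥ V_SG − |V_th|, so the device is in saturation.
KCL at the drain: ½ k_p (V_SG − |V_th|)² = (V_DD − V_SG)/R.
Let x = V_SG − 0.84. Then 72.9 x² + x − 10.36 = 0, giving x = 0.37 V (positive root), so V_SG = 1.21 V.
I_D = (V_DD − V_SG)/R = (11.2 − 1.21) / 32.4 = 0.308 mA.

I_D = 0.308 mA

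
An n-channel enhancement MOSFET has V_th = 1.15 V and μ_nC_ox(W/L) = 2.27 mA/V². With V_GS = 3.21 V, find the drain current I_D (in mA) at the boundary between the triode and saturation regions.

At the boundary V_DS = V_ov = V_GS − V_th = 3.21 − 1.15 = 2.06 V.
I_D = ½ k_n V_ov² = 0.5 × 2.27 × 2.06² = 4.82 mA.

I_D = 4.82 mA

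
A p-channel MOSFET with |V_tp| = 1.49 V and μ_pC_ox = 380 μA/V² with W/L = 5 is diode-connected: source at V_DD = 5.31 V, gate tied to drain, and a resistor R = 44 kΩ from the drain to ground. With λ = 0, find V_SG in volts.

With gate tied to drain, V_SG = V_SD ≥ V_SG − |V_tp|, so the device is in saturation.
k_p = μ_pC_ox · (W/L) = 1.9 mA/V².
KCL at the drain: ½ k_p (V_SG − |V_tp|)² = (V_DD − V_SG)/R.
Let x = V_SG − 1.49. Then 41.8 x² + x − 3.82 = 0, giving x = 0.291 V (positive root), so V_SG = 1.78 V.
I_D = (V_DD − V_SG)/R = (5.31 − 1.78) / 44 = 0.0802 mA.

V_SG = 1.78 V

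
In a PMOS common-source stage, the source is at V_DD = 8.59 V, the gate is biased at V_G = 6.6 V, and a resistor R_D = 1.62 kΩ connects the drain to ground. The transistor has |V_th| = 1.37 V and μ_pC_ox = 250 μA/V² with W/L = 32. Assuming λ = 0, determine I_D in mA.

I_D = 1.54 mA

V_SG = V_DD − V_G = 8.59 − 6.6 = 1.99 V, so V_ov = 1.99 − 1.37 = 0.62 V.
k_p = μ_pC_ox · (W/L) = 8 mA/V².
Assume saturation: I_D = ½ k_p V_ov² = 0.5 × 8 × 0.62² = 1.54 mA, giving V_SD = V_DD − I_D R_D = 8.59 − 1.54 × 1.62 = 6.1 V.
V_SD = 6.1 V ≥ V_ov = 0.62 V, confirming saturation.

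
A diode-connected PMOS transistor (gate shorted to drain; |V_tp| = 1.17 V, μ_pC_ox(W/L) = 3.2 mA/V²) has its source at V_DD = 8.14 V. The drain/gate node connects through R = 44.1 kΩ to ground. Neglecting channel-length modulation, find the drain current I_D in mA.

I_D = 0.151 mA

With gate tied to drain, V_SG = V_SD ≥ V_SG − |V_tp|, so the device is in saturation.
KCL at the drain: ½ k_p (V_SG − |V_tp|)² = (V_DD − V_SG)/R.
Let x = V_SG − 1.17. Then 70.6 x² + x − 6.97 = 0, giving x = 0.307 V (positive root), so V_SG = 1.48 V.
I_D = (V_DD − V_SG)/R = (8.14 − 1.48) / 44.1 = 0.151 mA.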